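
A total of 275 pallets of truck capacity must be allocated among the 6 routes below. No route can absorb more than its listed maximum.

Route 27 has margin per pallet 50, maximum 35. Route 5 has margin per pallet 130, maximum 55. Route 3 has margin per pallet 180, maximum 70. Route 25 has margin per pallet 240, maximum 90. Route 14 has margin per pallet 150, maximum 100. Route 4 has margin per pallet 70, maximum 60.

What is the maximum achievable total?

51150

Rank by margin per pallet: Route 25 240 > Route 3 180 > Route 14 150 > Route 5 130 > Route 4 70 > Route 27 50.
Route 25 takes 90 to reach its cap of 90 — 185 left.
Give Route 3 70 to hit its cap of 70 — 115 left.
Route 14: +100 to 100 (cap) — 15 left.
Only 15 left; Route 5 takes them to reach 15.
Total = 130×15 + 180×70 + 240×90 + 150×100 = 51150.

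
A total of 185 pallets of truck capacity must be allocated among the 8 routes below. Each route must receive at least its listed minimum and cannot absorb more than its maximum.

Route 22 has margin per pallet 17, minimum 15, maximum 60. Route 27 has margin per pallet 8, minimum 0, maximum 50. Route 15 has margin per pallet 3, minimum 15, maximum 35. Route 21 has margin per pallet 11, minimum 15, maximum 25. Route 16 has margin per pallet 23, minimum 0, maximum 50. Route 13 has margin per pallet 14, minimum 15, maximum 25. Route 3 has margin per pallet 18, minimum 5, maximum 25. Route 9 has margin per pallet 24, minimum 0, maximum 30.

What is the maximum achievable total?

3335

Meeting every minimum uses 15+0+15+15+0+15+5+0 = 65 pallets, leaving 120.
Order the routes by margin per pallet: Route 9 24 > Route 16 23 > Route 3 18 > Route 22 17 > Route 13 14 > Route 21 11 > Route 27 8 > Route 15 3.
Give Route 9 30 more to hit its cap of 30 ; 90 left.
Give Route 16 50 more to hit its cap of 50 ; 40 left.
Route 3 takes 20 more to reach its cap of 25 ; 20 left.
Route 22 has room for 45 more but only 20 remain, so it gets 35.
Total = 17×35 + 3×15 + 11×15 + 23×50 + 14×15 + 18×25 + 24×30 = 3335.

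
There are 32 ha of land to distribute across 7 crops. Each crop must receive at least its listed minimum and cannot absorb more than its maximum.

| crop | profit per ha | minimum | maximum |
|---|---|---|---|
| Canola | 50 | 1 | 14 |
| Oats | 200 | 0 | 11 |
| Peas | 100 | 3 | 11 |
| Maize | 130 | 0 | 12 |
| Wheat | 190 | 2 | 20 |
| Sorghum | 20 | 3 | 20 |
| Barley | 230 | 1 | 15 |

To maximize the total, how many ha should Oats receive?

8

Meeting every minimum uses 1+0+3+0+2+3+1 = 10 ha, leaving 22.
Rank by profit per ha: Barley 230 > Oats 200 > Wheat 190 > Maize 130 > Peas 100 > Canola 50 > Sorghum 20.
Give Barley 14 more to hit its cap of 15 — 8 left.
Oats has room for 11 more but only 8 remain, so it gets 8.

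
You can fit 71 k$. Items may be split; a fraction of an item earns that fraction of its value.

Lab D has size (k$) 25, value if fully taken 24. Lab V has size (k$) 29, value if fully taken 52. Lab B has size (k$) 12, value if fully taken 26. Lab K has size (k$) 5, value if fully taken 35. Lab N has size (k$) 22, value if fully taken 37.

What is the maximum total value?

152.88

Rank by value-to-size ratio: Lab K 35/5≈7, Lab B 26/12≈2.17, Lab V 52/29≈1.79, Lab N 37/22≈1.68, Lab D 24/25≈0.96.
All 5 k$ of Lab K fit (value 35) ; 66 remain.
Lab B: take in full, 12 k$ for value 26 ; 54 left.
Take all of Lab V (29 k$, value 52) ; 25 k$ left.
Take all of Lab N (22 k$, value 37) ; 3 k$ left.
3 k$ left: a 3/25 share of Lab D gives 24×3/25 = 2.88.
Total value = 152.88.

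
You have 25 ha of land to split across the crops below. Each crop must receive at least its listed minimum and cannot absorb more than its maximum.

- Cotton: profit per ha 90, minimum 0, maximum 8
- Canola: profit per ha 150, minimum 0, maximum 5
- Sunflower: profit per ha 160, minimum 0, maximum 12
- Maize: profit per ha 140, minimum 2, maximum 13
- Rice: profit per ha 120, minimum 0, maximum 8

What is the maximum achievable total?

Meeting every minimum uses 0+0+0+2+0 = 2 ha, leaving 23.
Rank by profit per ha: Sunflower 160 > Canola 150 > Maize 140 > Rice 120 > Cotton 90.
Sunflower takes 12 more to reach its cap of 12 ; 11 left.
Canola takes 5 more to reach its cap of 5 ; 6 left.
Only 6 left; Maize takes them to reach 8.
Total = 150×5 + 160×12 + 140×8 = 3790.

3790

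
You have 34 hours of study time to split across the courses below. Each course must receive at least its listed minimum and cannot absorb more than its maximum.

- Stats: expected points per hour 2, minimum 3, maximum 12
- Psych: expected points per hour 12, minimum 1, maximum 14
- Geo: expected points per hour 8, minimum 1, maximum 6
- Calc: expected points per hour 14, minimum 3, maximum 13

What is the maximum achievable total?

Meeting every minimum uses 3+1+1+3 = 8 hours, leaving 26.
Order the courses by expected points per hour: Calc 14 > Psych 12 > Geo 8 > Stats 2.
Calc takes 10 more to reach its cap of 13 — 16 left.
Give Psych 13 more to hit its cap of 14 — 3 left.
Geo: +3 (room for 5) → 4. Pool exhausted.
Total = 2×3 + 12×14 + 8×4 + 14×13 = 388.

388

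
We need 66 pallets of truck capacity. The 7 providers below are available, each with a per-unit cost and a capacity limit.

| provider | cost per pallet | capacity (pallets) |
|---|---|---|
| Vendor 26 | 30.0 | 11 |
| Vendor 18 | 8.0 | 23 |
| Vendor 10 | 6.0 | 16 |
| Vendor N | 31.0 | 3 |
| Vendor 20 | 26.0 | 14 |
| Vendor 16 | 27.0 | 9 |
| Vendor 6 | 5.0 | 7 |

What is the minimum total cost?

841

Use providers in increasing cost order.
Vendor 6 (5.0): use full 7 → 59 pallets to go.
Take 16 from Vendor 10 at 6.0 → need 43 more.
Take 23 from Vendor 18 at 8.0 → need 20 more.
Vendor 20 at 26.0: take all 14 pallets → 6 still needed.
Take 6 from Vendor 16 at 27.0 to finish.
Vendor 26, Vendor N: unused.
Cost = 7×5.0 + 16×6.0 + 23×8.0 + 14×26.0 + 6×27.0 = 841.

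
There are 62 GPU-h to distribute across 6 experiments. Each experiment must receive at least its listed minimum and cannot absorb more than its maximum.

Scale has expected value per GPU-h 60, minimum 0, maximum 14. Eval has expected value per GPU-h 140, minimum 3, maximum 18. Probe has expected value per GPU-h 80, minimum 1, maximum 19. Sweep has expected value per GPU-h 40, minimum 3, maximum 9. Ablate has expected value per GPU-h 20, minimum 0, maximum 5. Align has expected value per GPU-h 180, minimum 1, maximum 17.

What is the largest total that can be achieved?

Meeting every minimum uses 0+3+1+3+0+1 = 8 GPU-h, leaving 54.
Rank by expected value per GPU-h: Align 180 > Eval 140 > Probe 80 > Scale 60 > Sweep 40 > Ablate 20.
Give Align 16 more to hit its cap of 17 — 38 left.
Give Eval 15 more to hit its cap of 18 — 23 left.
Probe: +18 to 19 (cap) — 5 left.
Scale: +5 (room for 14) → 5. Pool exhausted.
Total = 60×5 + 140×18 + 80×19 + 40×3 + 180×17 = 7520.

7520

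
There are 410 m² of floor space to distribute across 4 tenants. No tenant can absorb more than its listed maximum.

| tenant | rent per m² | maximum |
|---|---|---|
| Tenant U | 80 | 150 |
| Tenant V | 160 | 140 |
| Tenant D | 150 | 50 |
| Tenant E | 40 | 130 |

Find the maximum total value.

44700

Highest rent per m² first: Tenant V 160 > Tenant D 150 > Tenant U 80 > Tenant E 40.
Tenant V takes 140 to reach its cap of 140 — 270 left.
Give Tenant D 50 to hit its cap of 50 — 220 left.
Give Tenant U 150 to hit its cap of 150 — 70 left.
Tenant E: +70 (room for 130) → 70. Pool exhausted.
Total = 80×150 + 160×140 + 150×50 + 40×70 = 44700.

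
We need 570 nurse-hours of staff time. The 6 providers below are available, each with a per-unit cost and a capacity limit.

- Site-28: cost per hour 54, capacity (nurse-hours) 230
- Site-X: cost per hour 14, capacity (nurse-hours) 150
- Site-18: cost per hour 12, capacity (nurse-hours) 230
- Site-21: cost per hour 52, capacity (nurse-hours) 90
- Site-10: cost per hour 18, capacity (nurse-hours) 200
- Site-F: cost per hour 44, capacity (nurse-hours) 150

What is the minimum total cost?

8280

Cheapest first:
Site-18 (12): use full 230 ; 340 nurse-hours to go.
Take 150 from Site-X at 14 ; need 190 more.
Site-10 (18): take the remaining 190 ; done.
Site-F, Site-21, Site-28: unused.
Cost = 230×12 + 150×14 + 190×18 = 8280.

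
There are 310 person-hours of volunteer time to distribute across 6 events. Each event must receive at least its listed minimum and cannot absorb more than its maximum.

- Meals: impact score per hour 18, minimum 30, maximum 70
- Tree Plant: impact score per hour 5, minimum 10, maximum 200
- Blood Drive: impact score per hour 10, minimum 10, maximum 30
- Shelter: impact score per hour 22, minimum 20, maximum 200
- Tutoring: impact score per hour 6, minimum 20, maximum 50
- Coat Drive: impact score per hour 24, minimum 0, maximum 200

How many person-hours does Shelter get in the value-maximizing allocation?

40

Meeting every minimum uses 30+10+10+20+20+0 = 90 person-hours, leaving 220.
Order the events by impact score per hour: Coat Drive 24 > Shelter 22 > Meals 18 > Blood Drive 10 > Tutoring 6 > Tree Plant 5.
Give Coat Drive 200 more to hit its cap of 200 — 20 left.
Shelter: +20 (room for 180) → 40. Pool exhausted.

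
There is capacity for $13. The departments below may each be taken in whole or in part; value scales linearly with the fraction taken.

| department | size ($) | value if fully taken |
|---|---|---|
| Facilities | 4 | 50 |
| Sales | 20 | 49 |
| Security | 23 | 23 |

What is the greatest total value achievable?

72.05

Rank by value-to-size ratio: Facilities 50/4≈12.5, Sales 49/20≈2.45, Security 23/23≈1.
Take all of Facilities (4 $, value 50) — 9 $ left.
9 $ left: a 9/20 share of Sales gives 49×9/20 = 22.05.
Total value = 72.05.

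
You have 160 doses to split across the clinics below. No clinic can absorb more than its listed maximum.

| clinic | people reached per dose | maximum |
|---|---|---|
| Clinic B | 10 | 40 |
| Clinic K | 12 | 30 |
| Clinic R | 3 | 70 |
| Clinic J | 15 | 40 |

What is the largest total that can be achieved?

Order the clinics by people reached per dose: Clinic J 15 > Clinic K 12 > Clinic B 10 > Clinic R 3.
Clinic J: +40 to 40 (cap) — 120 left.
Clinic K: +30 to 30 (cap) — 90 left.
Give Clinic B 40 to hit its cap of 40 — 50 left.
Clinic R: +50 (room for 70) → 50. Pool exhausted.
Total = 10×40 + 12×30 + 3×50 + 15×40 = 1510.

1510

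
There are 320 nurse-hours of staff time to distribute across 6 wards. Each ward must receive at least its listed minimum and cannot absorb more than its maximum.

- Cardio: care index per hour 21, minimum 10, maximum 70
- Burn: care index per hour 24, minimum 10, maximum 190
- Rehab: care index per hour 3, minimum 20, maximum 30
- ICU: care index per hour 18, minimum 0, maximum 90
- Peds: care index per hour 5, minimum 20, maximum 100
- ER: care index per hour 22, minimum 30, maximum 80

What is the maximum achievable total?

Meeting every minimum uses 10+10+20+0+20+30 = 90 nurse-hours, leaving 230.
Rank by care index per hour: Burn 24 > ER 22 > Cardio 21 > ICU 18 > Peds 5 > Rehab 3.
Give Burn 180 more to hit its cap of 190 ; 50 left.
ER takes 50 more to reach its cap of 80 ; 0 left.
Total = 21×10 + 24×190 + 3×20 + 5×20 + 22×80 = 6690.

6690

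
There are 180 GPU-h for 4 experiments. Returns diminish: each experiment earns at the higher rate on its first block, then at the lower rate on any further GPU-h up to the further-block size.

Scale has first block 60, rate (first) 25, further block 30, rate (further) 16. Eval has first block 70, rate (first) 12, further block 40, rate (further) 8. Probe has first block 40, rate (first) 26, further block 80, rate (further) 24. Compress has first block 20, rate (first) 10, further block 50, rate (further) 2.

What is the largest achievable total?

4460

Order all 8 blocks by rate: Probe/tier1 26 > Scale/tier1 25 > Probe/tier2 24 > Scale/tier2 16 > Eval/tier1 12 > Compress/tier1 10 > Eval/tier2 8 > Compress/tier2 2.
Probe/tier1 (26): +40 — 140 left.
Scale tier1 at 25: fill all 60 — 80 left.
Fill Probe tier2 block (80 at 24) — 0 left.
Total = 26×40 + 25×60 + 24×80 = 4460.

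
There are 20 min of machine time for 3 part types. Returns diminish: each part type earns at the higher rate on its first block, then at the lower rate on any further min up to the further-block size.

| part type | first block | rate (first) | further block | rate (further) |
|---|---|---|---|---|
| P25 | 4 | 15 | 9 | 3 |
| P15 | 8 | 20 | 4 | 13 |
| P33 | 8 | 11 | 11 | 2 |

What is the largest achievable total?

Treat each block as its own option and order by rate: P15/T1 20 > P25/T1 15 > P15/T2 13 > P33/T1 11 > P25/T2 3 > P33/T2 2.
P15/T1 (20): +8 — 12 left.
Fill P25 T1 block (4 at 15) — 8 left.
Fill P15 T2 block (4 at 13) — 4 left.
P33/T1: +4 of 8 at 11; pool empty.
Total = 20×8 + 15×4 + 13×4 + 11×4 = 316.

316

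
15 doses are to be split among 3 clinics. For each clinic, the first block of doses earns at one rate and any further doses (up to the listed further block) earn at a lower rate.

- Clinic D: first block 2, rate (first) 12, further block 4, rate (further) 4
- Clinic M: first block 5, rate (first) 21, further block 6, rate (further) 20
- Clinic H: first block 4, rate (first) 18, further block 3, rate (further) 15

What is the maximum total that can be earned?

297

Rank every tier by rate: Clinic M/tier1 21 > Clinic M/tier2 20 > Clinic H/tier1 18 > Clinic H/tier2 15 > Clinic D/tier1 12 > Clinic D/tier2 4.
Clinic M tier1 at 21: fill all 5 → 10 left.
Clinic M tier2 at 20: fill all 6 → 4 left.
Clinic H tier1 at 18: fill all 4 → 0 left.
Total = 21×5 + 20×6 + 18×4 = 297.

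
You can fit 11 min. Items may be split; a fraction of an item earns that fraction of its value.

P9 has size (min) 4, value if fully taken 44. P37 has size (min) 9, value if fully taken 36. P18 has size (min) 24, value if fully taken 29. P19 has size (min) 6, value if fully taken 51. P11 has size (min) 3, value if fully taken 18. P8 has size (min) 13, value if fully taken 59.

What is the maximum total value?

101

Sort by value density: P9 44/4≈11, P19 51/6≈8.5, P11 18/3≈6, P8 59/13≈4.54, P37 36/9≈4, P18 29/24≈1.21.
Take all of P9 (4 min, value 44) — 7 min left.
Take all of P19 (6 min, value 51) — 1 min left.
Fill the last 1 min with part of P11: 1/3 of it earns 6.
Total value = 101.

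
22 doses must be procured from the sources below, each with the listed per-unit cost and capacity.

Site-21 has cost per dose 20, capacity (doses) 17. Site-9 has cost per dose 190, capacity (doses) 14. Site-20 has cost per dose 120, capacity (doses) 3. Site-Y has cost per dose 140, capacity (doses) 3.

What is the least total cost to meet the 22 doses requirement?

980

Cheapest first:
Take 17 from Site-21 at 20 ; need 5 more.
Site-20 at 120: take all 3 doses ; 2 still needed.
Take 2 from Site-Y at 140 to finish.
Site-9: unused.
Cost = 17×20 + 3×120 + 2×140 = 980.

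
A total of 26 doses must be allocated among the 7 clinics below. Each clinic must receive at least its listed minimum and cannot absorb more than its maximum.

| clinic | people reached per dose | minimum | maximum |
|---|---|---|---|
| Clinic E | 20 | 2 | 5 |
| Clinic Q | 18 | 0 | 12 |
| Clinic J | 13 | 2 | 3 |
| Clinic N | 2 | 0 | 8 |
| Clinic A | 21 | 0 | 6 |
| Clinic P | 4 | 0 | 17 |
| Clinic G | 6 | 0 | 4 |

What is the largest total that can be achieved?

Meeting every minimum uses 2+0+2+0+0+0+0 = 4 doses, leaving 22.
Rank by people reached per dose: Clinic A 21 > Clinic E 20 > Clinic Q 18 > Clinic J 13 > Clinic G 6 > Clinic P 4 > Clinic N 2.
Clinic A takes 6 more to reach its cap of 6 — 16 left.
Give Clinic E 3 more to hit its cap of 5 — 13 left.
Clinic Q: +12 to 12 (cap) — 1 left.
Give Clinic J 1 more to hit its cap of 3 — 0 left.
Total = 20×5 + 18×12 + 13×3 + 21×6 = 481.

481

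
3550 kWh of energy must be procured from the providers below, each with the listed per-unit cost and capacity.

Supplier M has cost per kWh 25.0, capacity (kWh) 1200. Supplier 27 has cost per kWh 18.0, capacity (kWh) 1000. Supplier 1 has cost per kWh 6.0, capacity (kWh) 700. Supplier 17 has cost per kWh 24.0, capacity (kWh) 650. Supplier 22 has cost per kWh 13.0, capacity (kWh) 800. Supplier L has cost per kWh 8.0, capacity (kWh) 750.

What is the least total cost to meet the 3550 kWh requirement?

45800

Fill from the cheapest provider first.
Take 700 from Supplier 1 at 6.0 → need 2850 more.
Take 750 from Supplier L at 8.0 → need 2100 more.
Take 800 from Supplier 22 at 13.0 → need 1300 more.
Take 1000 from Supplier 27 at 18.0 → need 300 more.
Supplier 17 (24.0): take the remaining 300 → done.
Supplier M: unused.
Cost = 700×6.0 + 750×8.0 + 800×13.0 + 1000×18.0 + 300×24.0 = 45800.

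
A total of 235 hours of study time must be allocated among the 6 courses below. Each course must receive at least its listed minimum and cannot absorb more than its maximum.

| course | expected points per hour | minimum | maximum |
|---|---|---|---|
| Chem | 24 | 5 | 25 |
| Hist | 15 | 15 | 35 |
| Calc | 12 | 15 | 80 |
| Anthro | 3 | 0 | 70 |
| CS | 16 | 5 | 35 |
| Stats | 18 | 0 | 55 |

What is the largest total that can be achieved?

3650

Meeting every minimum uses 5+15+15+0+5+0 = 40 hours, leaving 195.
Order the courses by expected points per hour: Chem 24 > Stats 18 > CS 16 > Hist 15 > Calc 12 > Anthro 3.
Give Chem 20 more to hit its cap of 25 → 175 left.
Stats takes 55 more to reach its cap of 55 → 120 left.
Give CS 30 more to hit its cap of 35 → 90 left.
Hist: +20 to 35 (cap) → 70 left.
Calc takes 65 more to reach its cap of 80 → 5 left.
Only 5 left; Anthro takes them to reach 5.
Total = 24×25 + 15×35 + 12×80 + 3×5 + 16×35 + 18×55 = 3650.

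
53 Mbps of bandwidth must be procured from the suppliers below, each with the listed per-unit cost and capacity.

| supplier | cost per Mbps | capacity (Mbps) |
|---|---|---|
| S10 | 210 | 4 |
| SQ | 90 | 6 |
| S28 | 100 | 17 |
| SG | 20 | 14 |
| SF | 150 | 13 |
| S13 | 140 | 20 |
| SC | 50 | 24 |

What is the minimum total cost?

Use suppliers in increasing cost order.
SG (20): use full 14 — 39 Mbps to go.
SC (50): use full 24 — 15 Mbps to go.
Take 6 from SQ at 90 — need 9 more.
Take 9 from S28 at 100 to finish.
S13, SF, S10: unused.
Cost = 14×20 + 24×50 + 6×90 + 9×100 = 2920.

2920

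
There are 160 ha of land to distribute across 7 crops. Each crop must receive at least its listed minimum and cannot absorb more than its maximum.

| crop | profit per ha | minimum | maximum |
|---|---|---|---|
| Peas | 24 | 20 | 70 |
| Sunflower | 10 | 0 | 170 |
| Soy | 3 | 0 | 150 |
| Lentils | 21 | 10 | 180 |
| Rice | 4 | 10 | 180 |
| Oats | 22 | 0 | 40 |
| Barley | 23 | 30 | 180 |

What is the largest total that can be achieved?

3540

Meeting every minimum uses 20+0+0+10+10+0+30 = 70 ha, leaving 90.
Highest profit per ha first: Peas 24 > Barley 23 > Oats 22 > Lentils 21 > Sunflower 10 > Rice 4 > Soy 3.
Peas takes 50 more to reach its cap of 70 — 40 left.
Barley: +40 (room for 150) → 70. Pool exhausted.
Total = 24×70 + 21×10 + 4×10 + 23×70 = 3540.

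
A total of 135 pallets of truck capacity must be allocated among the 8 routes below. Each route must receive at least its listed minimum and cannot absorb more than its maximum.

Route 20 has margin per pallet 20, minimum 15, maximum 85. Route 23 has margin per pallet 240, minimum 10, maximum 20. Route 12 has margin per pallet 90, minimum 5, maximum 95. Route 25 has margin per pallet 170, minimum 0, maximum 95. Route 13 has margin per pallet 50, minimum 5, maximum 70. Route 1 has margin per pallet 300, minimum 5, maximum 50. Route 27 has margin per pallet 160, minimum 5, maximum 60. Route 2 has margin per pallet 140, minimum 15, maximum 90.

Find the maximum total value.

Meeting every minimum uses 15+10+5+0+5+5+5+15 = 60 pallets, leaving 75.
Order the routes by margin per pallet: Route 1 300 > Route 23 240 > Route 25 170 > Route 27 160 > Route 2 140 > Route 12 90 > Route 13 50 > Route 20 20.
Give Route 1 45 more to hit its cap of 50 — 30 left.
Give Route 23 10 more to hit its cap of 20 — 20 left.
Only 20 left; Route 25 takes them to reach 20.
Total = 20×15 + 240×20 + 90×5 + 170×20 + 50×5 + 300×50 + 160×5 + 140×15 = 27100.

27100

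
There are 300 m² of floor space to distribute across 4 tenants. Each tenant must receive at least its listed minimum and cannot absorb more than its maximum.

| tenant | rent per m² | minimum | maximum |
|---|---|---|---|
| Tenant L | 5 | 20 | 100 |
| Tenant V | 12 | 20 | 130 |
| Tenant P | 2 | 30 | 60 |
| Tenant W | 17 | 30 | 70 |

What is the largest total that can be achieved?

3160

Meeting every minimum uses 20+20+30+30 = 100 m², leaving 200.
Highest rent per m² first: Tenant W 17 > Tenant V 12 > Tenant L 5 > Tenant P 2.
Tenant W takes 40 more to reach its cap of 70 — 160 left.
Give Tenant V 110 more to hit its cap of 130 — 50 left.
Tenant L: +50 (room for 80) → 70. Pool exhausted.
Total = 5×70 + 12×130 + 2×30 + 17×70 = 3160.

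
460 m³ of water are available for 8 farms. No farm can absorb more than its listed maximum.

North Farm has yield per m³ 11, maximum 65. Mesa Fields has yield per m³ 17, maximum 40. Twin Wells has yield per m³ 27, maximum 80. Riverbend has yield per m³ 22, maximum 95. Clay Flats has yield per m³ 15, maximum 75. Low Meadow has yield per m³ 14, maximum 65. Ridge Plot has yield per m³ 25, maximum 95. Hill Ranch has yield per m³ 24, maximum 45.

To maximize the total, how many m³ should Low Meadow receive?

Order the farms by yield per m³: Twin Wells 27 > Ridge Plot 25 > Hill Ranch 24 > Riverbend 22 > Mesa Fields 17 > Clay Flats 15 > Low Meadow 14 > North Farm 11.
Give Twin Wells 80 to hit its cap of 80 → 380 left.
Give Ridge Plot 95 to hit its cap of 95 → 285 left.
Give Hill Ranch 45 to hit its cap of 45 → 240 left.
Riverbend takes 95 to reach its cap of 95 → 145 left.
Give Mesa Fields 40 to hit its cap of 40 → 105 left.
Clay Flats: +75 to 75 (cap) → 30 left.
Low Meadow: +30 (room for 65) → 30. Pool exhausted.

30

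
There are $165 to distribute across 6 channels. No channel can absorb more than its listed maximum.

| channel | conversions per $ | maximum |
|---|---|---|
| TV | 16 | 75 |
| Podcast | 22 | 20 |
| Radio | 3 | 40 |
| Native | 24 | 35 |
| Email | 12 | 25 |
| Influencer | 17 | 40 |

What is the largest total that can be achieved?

3080

Order the channels by conversions per $: Native 24 > Podcast 22 > Influencer 17 > TV 16 > Email 12 > Radio 3.
Give Native 35 to hit its cap of 35 → 130 left.
Podcast: +20 to 20 (cap) → 110 left.
Influencer takes 40 to reach its cap of 40 → 70 left.
Only 70 left; TV takes them to reach 70.
Total = 16×70 + 22×20 + 24×35 + 17×40 = 3080.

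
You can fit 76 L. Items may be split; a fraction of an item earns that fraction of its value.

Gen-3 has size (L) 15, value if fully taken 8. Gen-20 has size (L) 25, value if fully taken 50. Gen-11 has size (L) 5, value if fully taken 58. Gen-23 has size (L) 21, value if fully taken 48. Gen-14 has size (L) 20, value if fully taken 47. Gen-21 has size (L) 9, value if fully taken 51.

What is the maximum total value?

Sort by value density: Gen-11 58/5≈11.6, Gen-21 51/9≈5.67, Gen-14 47/20≈2.35, Gen-23 48/21≈2.29, Gen-20 50/25≈2, Gen-3 8/15≈0.533.
Gen-11: take in full, 5 L for value 58 → 71 left.
All 9 L of Gen-21 fit (value 51) → 62 remain.
All 20 L of Gen-14 fit (value 47) → 42 remain.
Gen-23: take in full, 21 L for value 48 → 21 left.
21 L left: a 21/25 share of Gen-20 gives 50×21/25 = 42.
Total value = 246.

246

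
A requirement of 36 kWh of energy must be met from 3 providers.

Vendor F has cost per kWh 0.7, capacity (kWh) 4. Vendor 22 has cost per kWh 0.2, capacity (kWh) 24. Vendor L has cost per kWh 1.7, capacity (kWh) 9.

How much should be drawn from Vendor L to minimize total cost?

Use providers in increasing cost order.
Vendor 22 (0.2): use full 24 ; 12 kWh to go.
Vendor F at 0.7: take all 4 kWh ; 8 still needed.
Vendor L at 1.7: take 8 of its 9 ; requirement met.

8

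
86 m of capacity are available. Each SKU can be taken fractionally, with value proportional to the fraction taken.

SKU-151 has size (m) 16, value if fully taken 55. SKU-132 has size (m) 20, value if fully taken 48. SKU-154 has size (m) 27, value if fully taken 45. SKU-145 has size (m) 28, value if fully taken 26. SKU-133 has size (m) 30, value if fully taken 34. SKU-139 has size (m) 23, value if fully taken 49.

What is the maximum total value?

197

Rank by value-to-size ratio: SKU-151 55/16≈3.44, SKU-132 48/20≈2.4, SKU-139 49/23≈2.13, SKU-154 45/27≈1.67, SKU-133 34/30≈1.13, SKU-145 26/28≈0.929.
All 16 m of SKU-151 fit (value 55) — 70 remain.
All 20 m of SKU-132 fit (value 48) — 50 remain.
Take all of SKU-139 (23 m, value 49) — 27 m left.
Take all of SKU-154 (27 m, value 45) — 0 m left.
Total value = 197.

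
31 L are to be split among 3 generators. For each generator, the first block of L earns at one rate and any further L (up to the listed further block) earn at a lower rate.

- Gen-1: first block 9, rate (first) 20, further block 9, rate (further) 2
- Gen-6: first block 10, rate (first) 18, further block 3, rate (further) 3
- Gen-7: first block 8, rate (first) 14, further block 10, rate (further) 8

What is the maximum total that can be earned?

Treat each block as its own option and order by rate: Gen-1/T1 20 > Gen-6/T1 18 > Gen-7/T1 14 > Gen-7/T2 8 > Gen-6/T2 3 > Gen-1/T2 2.
Gen-1/T1 (20): +9 → 22 left.
Gen-6/T1 (18): +10 → 12 left.
Gen-7/T1 (14): +8 → 4 left.
4 remain; put them into Gen-7 T2 at 8.
Total = 20×9 + 18×10 + 14×8 + 8×4 = 504.

504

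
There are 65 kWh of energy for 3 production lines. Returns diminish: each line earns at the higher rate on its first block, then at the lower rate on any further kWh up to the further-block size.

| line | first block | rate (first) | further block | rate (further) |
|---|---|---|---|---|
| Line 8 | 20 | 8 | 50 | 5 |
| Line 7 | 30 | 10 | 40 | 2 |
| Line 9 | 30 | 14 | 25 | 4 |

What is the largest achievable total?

Rank every tier by rate: Line 9/tier1 14 > Line 7/tier1 10 > Line 8/tier1 8 > Line 8/tier2 5 > Line 9/tier2 4 > Line 7/tier2 2.
Line 9/tier1 (14): +30 ; 35 left.
Fill Line 7 tier1 block (30 at 10) ; 5 left.
Line 8/tier1: +5 of 20 at 8; pool empty.
Total = 14×30 + 10×30 + 8×5 = 760.

760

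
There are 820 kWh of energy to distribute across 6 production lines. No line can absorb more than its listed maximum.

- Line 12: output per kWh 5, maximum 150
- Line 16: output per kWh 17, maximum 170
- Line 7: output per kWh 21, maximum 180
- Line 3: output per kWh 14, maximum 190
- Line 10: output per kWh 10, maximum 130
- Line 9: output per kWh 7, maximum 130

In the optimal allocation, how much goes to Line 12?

Order the production lines by output per kWh: Line 7 21 > Line 16 17 > Line 3 14 > Line 10 10 > Line 9 7 > Line 12 5.
Line 7: +180 to 180 (cap) → 640 left.
Line 16 takes 170 to reach its cap of 170 → 470 left.
Line 3: +190 to 190 (cap) → 280 left.
Give Line 10 130 to hit its cap of 130 → 150 left.
Give Line 9 130 to hit its cap of 130 → 20 left.
Only 20 left; Line 12 takes them to reach 20.

20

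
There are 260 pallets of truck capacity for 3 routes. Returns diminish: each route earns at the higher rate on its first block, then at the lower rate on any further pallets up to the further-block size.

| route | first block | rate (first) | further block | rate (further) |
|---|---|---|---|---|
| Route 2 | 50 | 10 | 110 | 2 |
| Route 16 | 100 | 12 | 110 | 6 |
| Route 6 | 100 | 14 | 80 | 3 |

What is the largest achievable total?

3160

Treat each block as its own option and order by rate: Route 6/tier1 14 > Route 16/tier1 12 > Route 2/tier1 10 > Route 16/tier2 6 > Route 6/tier2 3 > Route 2/tier2 2.
Route 6/tier1 (14): +100 → 160 left.
Route 16 tier1 at 12: fill all 100 → 60 left.
Fill Route 2 tier1 block (50 at 10) → 10 left.
Route 16 tier2 at 6: only 10 left, fill 10.
Total = 14×100 + 12×100 + 10×50 + 6×10 = 3160.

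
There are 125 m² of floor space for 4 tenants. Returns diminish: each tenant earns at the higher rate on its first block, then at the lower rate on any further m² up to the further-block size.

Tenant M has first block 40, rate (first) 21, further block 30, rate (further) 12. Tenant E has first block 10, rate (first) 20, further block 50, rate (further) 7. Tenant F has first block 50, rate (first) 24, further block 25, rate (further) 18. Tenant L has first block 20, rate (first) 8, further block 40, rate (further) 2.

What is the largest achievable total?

2690

Rank every tier by rate: Tenant F/tier1 24 > Tenant M/tier1 21 > Tenant E/tier1 20 > Tenant F/tier2 18 > Tenant M/tier2 12 > Tenant L/tier1 8 > Tenant E/tier2 7 > Tenant L/tier2 2.
Tenant F tier1 at 24: fill all 50 → 75 left.
Fill Tenant M tier1 block (40 at 21) → 35 left.
Fill Tenant E tier1 block (10 at 20) → 25 left.
Fill Tenant F tier2 block (25 at 18) → 0 left.
Total = 24×50 + 21×40 + 20×10 + 18×25 = 2690.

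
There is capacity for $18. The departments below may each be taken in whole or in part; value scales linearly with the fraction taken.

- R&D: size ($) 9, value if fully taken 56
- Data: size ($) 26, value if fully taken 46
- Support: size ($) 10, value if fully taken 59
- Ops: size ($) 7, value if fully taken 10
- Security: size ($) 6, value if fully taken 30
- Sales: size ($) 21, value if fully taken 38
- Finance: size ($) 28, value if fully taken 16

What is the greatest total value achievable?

Sort by value density: R&D 56/9≈6.22, Support 59/10≈5.9, Security 30/6≈5, Sales 38/21≈1.81, Data 46/26≈1.77, Ops 10/7≈1.43, Finance 16/28≈0.571.
All 9 $ of R&D fit (value 56) → 9 remain.
9 $ left: a 9/10 share of Support gives 59×9/10 = 53.1.
Total value = 109.1.

109.1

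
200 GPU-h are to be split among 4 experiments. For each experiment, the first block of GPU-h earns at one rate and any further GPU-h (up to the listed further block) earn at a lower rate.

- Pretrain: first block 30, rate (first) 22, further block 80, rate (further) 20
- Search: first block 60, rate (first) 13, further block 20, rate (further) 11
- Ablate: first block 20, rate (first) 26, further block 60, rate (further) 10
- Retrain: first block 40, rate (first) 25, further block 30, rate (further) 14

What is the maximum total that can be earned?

Treat each block as its own option and order by rate: Ablate/tier1 26 > Retrain/tier1 25 > Pretrain/tier1 22 > Pretrain/tier2 20 > Retrain/tier2 14 > Search/tier1 13 > Search/tier2 11 > Ablate/tier2 10.
Fill Ablate tier1 block (20 at 26) — 180 left.
Fill Retrain tier1 block (40 at 25) — 140 left.
Fill Pretrain tier1 block (30 at 22) — 110 left.
Pretrain tier2 at 20: fill all 80 — 30 left.
Fill Retrain tier2 block (30 at 14) — 0 left.
Total = 26×20 + 25×40 + 22×30 + 20×80 + 14×30 = 4200.

4200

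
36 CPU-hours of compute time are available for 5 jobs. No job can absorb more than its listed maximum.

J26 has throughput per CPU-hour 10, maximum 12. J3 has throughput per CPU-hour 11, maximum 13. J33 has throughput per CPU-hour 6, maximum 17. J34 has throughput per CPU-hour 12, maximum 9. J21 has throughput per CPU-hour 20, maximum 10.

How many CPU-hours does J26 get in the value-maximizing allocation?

4

Order the jobs by throughput per CPU-hour: J21 20 > J34 12 > J3 11 > J26 10 > J33 6.
Give J21 10 to hit its cap of 10 ; 26 left.
J34: +9 to 9 (cap) ; 17 left.
Give J3 13 to hit its cap of 13 ; 4 left.
Only 4 left; J26 takes them to reach 4.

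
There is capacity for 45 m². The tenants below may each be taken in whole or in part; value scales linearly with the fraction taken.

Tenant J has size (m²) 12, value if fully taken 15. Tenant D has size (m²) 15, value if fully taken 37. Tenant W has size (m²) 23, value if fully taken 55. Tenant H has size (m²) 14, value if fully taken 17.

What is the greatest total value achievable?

Rank by value-to-size ratio: Tenant D 37/15≈2.47, Tenant W 55/23≈2.39, Tenant J 15/12≈1.25, Tenant H 17/14≈1.21.
Tenant D: take in full, 15 m² for value 37 → 30 left.
Tenant W: take in full, 23 m² for value 55 → 7 left.
Only 7 m² remain; take 7/12 of Tenant J for value 15×7/12 = 8.75.
Total value = 100.75.

100.75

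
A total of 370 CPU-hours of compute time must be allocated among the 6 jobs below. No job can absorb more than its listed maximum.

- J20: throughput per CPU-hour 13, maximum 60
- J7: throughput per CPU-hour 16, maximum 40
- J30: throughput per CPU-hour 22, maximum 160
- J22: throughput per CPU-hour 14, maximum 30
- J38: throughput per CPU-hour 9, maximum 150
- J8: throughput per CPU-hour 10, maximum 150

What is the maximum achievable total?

6160

Highest throughput per CPU-hour first: J30 22 > J7 16 > J22 14 > J20 13 > J8 10 > J38 9.
Give J30 160 to hit its cap of 160 — 210 left.
J7: +40 to 40 (cap) — 170 left.
Give J22 30 to hit its cap of 30 — 140 left.
Give J20 60 to hit its cap of 60 — 80 left.
J8 has room for 150 but only 80 remain, so it gets 80.
Total = 13×60 + 16×40 + 22×160 + 14×30 + 10×80 = 6160.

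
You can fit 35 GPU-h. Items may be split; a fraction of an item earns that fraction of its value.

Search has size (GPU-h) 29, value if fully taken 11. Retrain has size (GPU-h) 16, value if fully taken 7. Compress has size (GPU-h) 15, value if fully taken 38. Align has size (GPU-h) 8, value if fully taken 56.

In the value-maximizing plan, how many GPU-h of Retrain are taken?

Best value per unit of size first: Align 56/8≈7, Compress 38/15≈2.53, Retrain 7/16≈0.438, Search 11/29≈0.379.
Take all of Align (8 GPU-h, value 56) → 27 GPU-h left.
All 15 GPU-h of Compress fit (value 38) → 12 remain.
Fill the last 12 GPU-h with part of Retrain: 12/16 of it earns 5.25.

12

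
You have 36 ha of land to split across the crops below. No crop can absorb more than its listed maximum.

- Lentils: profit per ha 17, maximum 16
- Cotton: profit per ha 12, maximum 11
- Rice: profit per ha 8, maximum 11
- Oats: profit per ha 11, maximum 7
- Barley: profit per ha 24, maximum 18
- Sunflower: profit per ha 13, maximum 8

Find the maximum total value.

730

Rank by profit per ha: Barley 24 > Lentils 17 > Sunflower 13 > Cotton 12 > Oats 11 > Rice 8.
Barley: +18 to 18 (cap) — 18 left.
Lentils: +16 to 16 (cap) — 2 left.
Sunflower: +2 (room for 8) → 2. Pool exhausted.
Total = 17×16 + 24×18 + 13×2 = 730.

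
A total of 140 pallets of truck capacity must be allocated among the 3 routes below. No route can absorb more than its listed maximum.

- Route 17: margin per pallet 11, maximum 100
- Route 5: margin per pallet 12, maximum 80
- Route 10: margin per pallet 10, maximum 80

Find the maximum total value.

Highest margin per pallet first: Route 5 12 > Route 17 11 > Route 10 10.
Route 5 takes 80 to reach its cap of 80 ; 60 left.
Only 60 left; Route 17 takes them to reach 60.
Total = 11×60 + 12×80 = 1620.

1620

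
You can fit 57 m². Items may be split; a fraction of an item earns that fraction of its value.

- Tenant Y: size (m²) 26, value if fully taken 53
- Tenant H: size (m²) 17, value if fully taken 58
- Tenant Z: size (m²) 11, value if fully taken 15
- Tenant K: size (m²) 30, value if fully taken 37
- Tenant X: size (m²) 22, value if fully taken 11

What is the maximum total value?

Best value per unit of size first: Tenant H 58/17≈3.41, Tenant Y 53/26≈2.04, Tenant Z 15/11≈1.36, Tenant K 37/30≈1.23, Tenant X 11/22≈0.5.
Take all of Tenant H (17 m², value 58) — 40 m² left.
All 26 m² of Tenant Y fit (value 53) — 14 remain.
All 11 m² of Tenant Z fit (value 15) — 3 remain.
Fill the last 3 m² with part of Tenant K: 3/30 of it earns 3.7.
Total value = 129.7.

129.7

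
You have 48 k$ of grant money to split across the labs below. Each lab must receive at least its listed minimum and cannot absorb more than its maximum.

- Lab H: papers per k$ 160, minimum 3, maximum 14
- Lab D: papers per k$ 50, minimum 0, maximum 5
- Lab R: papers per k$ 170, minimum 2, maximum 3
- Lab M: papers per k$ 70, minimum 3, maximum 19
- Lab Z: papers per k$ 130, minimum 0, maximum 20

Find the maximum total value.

6120

Meeting every minimum uses 3+0+2+3+0 = 8 k$, leaving 40.
Rank by papers per k$: Lab R 170 > Lab H 160 > Lab Z 130 > Lab M 70 > Lab D 50.
Lab R: +1 to 3 (cap) → 39 left.
Lab H: +11 to 14 (cap) → 28 left.
Lab Z: +20 to 20 (cap) → 8 left.
Lab M has room for 16 more but only 8 remain, so it gets 11.
Total = 160×14 + 170×3 + 70×11 + 130×20 = 6120.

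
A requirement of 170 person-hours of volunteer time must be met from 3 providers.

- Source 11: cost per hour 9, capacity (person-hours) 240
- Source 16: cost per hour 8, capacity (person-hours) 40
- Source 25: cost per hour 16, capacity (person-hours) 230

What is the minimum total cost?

1490

Cheapest first:
Source 16 (8): use full 40 → 130 person-hours to go.
Take 130 from Source 11 at 9 to finish.
Source 25: unused.
Cost = 40×8 + 130×9 = 1490.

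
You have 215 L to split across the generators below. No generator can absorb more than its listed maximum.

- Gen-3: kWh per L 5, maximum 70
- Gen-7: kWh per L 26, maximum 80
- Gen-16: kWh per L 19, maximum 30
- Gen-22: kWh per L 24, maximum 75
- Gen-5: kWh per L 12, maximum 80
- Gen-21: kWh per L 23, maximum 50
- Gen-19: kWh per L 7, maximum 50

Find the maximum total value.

Rank by kWh per L: Gen-7 26 > Gen-22 24 > Gen-21 23 > Gen-16 19 > Gen-5 12 > Gen-19 7 > Gen-3 5.
Give Gen-7 80 to hit its cap of 80 → 135 left.
Gen-22: +75 to 75 (cap) → 60 left.
Gen-21: +50 to 50 (cap) → 10 left.
Only 10 left; Gen-16 takes them to reach 10.
Total = 26×80 + 19×10 + 24×75 + 23×50 = 5220.

5220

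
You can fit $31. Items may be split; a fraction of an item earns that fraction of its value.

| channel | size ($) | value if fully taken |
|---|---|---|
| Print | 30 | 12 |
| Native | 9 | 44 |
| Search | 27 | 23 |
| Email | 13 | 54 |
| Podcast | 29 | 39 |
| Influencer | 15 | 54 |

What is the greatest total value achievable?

Best value per unit of size first: Native 44/9≈4.89, Email 54/13≈4.15, Influencer 54/15≈3.6, Podcast 39/29≈1.34, Search 23/27≈0.852, Print 12/30≈0.4.
Native: take in full, 9 $ for value 44 — 22 left.
Email: take in full, 13 $ for value 54 — 9 left.
Fill the last 9 $ with part of Influencer: 9/15 of it earns 32.4.
Total value = 130.4.

130.4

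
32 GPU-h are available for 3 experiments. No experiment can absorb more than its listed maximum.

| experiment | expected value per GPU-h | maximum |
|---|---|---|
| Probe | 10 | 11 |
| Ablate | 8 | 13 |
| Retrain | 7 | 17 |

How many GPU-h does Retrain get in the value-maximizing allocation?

8

Rank by expected value per GPU-h: Probe 10 > Ablate 8 > Retrain 7.
Probe: +11 to 11 (cap) — 21 left.
Ablate takes 13 to reach its cap of 13 — 8 left.
Retrain: +8 (room for 17) → 8. Pool exhausted.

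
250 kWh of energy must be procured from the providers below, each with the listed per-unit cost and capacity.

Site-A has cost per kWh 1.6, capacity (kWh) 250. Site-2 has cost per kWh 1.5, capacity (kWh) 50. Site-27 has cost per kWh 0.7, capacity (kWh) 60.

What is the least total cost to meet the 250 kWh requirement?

Cheapest first:
Take 60 from Site-27 at 0.7 ; need 190 more.
Site-2 (1.5): use full 50 ; 140 kWh to go.
Site-A (1.6): take the remaining 140 ; done.
Cost = 60×0.7 + 50×1.5 + 140×1.6 = 341.

341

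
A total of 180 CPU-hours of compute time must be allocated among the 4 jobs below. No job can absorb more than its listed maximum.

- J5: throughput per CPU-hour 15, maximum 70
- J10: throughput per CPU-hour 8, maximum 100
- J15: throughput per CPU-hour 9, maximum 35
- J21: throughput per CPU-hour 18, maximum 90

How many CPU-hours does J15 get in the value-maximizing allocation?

20

Highest throughput per CPU-hour first: J21 18 > J5 15 > J15 9 > J10 8.
Give J21 90 to hit its cap of 90 — 90 left.
J5 takes 70 to reach its cap of 70 — 20 left.
J15: +20 (room for 35) → 20. Pool exhausted.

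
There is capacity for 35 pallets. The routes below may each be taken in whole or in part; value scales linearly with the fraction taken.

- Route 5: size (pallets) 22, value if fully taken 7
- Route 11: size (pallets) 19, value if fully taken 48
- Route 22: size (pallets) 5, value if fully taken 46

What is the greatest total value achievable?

97.5

Best value per unit of size first: Route 22 46/5≈9.2, Route 11 48/19≈2.53, Route 5 7/22≈0.318.
All 5 pallets of Route 22 fit (value 46) — 30 remain.
Take all of Route 11 (19 pallets, value 48) — 11 pallets left.
Fill the last 11 pallets with part of Route 5: 11/22 of it earns 3.5.
Total value = 97.5.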